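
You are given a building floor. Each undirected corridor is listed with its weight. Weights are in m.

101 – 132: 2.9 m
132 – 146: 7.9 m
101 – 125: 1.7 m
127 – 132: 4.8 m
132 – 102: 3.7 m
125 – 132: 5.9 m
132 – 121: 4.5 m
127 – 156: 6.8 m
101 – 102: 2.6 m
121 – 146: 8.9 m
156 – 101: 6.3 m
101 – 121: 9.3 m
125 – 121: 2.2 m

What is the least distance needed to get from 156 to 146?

Running Dijkstra from 156:
156: 0
101: 6.3  (via 156)
127: 6.8  (via 156)
125: 8  (via 101)
102: 8.9  (via 101)
132: 9.2  (via 101)
121: 10.2  (via 125)
146: 17.1  (via 132)
Shortest route: 156–101–132–146 = 17.1 m.

17.1 m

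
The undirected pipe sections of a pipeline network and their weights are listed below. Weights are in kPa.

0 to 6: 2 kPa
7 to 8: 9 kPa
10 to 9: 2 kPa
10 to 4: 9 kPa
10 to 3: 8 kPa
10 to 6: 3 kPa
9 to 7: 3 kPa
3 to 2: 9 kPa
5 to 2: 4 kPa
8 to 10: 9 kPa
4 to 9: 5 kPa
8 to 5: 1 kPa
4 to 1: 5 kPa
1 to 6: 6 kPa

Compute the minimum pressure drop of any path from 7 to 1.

Shortest distances from 7:
7: 0
9: 3  (via 7)
10: 5  (via 9)
4: 8  (via 9)
6: 8  (via 10)
8: 9  (via 7)
0: 10  (via 6)
5: 10  (via 8)
1: 13  (via 4)
Shortest route: 7–9–4–1 = 13 kPa.

13 kPa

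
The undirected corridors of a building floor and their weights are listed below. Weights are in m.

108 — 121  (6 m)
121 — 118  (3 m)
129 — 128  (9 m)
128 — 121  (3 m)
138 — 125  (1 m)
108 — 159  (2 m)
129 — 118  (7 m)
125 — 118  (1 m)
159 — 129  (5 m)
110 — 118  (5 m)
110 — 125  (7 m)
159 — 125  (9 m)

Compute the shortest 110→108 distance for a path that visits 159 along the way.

17 m

Best 110 to 159: 110 → 118 → 125 → 159 costing 15
Shortest 159→108: 159 → 108 = 2
Total via 159: 15 + 2 = 17 m.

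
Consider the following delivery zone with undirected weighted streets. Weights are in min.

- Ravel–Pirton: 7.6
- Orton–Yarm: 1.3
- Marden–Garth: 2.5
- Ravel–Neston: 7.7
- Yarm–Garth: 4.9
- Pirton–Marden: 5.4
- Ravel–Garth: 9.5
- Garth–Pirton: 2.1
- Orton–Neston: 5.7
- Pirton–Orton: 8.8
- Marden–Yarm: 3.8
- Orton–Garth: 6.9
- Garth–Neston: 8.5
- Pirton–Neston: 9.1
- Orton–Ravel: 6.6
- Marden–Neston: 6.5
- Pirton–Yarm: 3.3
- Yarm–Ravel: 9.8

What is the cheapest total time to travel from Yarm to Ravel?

Running Dijkstra from Yarm:
Yarm: 0
Orton: 1.3  (via Yarm)
Pirton: 3.3  (via Yarm)
Marden: 3.8  (via Yarm)
Garth: 4.9  (via Yarm)
Neston: 7  (via Orton)
Ravel: 7.9  (via Orton)
Shortest route: Yarm–Orton–Ravel = 7.9 min.

7.9 min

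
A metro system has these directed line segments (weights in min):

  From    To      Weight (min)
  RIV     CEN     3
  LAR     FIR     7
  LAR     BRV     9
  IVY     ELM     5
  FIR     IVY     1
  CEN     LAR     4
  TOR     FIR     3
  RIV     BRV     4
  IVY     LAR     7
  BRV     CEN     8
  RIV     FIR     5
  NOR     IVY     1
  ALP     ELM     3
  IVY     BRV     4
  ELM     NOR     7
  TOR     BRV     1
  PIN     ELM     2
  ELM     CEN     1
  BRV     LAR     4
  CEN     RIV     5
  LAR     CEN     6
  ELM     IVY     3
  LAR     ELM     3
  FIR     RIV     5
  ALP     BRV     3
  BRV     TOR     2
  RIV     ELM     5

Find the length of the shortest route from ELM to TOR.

9 min

Settle nodes by increasing distance from ELM:
ELM: 0
CEN: 1  (via ELM)
IVY: 3  (via ELM)
LAR: 5  (via CEN)
RIV: 6  (via CEN)
BRV: 7  (via IVY)
NOR: 7  (via ELM)
TOR: 9  (via BRV)
Shortest route: ELM–IVY–BRV–TOR = 9 min.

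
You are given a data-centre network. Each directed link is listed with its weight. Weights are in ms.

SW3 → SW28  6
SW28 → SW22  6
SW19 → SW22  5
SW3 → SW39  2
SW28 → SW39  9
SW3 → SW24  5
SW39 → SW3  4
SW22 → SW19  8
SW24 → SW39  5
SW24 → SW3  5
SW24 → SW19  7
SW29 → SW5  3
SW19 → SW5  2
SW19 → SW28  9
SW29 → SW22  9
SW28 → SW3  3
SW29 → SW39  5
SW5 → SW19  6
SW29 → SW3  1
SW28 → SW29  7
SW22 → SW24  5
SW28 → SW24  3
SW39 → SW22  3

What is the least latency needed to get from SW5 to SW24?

Running Dijkstra from SW5:
SW5: 0
SW19: 6  (via SW5)
SW22: 11  (via SW19)
SW28: 15  (via SW19)
SW24: 16  (via SW22)
Shortest route: SW5–SW19–SW22–SW24 = 16 ms.

16 ms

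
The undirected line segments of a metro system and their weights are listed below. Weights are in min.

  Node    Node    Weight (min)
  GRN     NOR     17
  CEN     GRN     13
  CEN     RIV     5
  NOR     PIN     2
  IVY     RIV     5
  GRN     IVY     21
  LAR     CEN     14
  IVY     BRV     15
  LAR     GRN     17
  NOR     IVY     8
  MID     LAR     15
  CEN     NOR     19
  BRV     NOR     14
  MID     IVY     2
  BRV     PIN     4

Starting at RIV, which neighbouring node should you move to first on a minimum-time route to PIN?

IVY

Compare a few routes:
RIV - IVY - NOR - PIN: 5+8+2 = 15
RIV - CEN - NOR - PIN: 5+19+2 = 26
RIV - IVY - BRV - PIN: 5+15+4 = 24
RIV - IVY - NOR - BRV - PIN: 5+8+14+4 = 31
The minimum is 15 min via RIV - IVY - NOR - PIN.
So from RIV the first move is to IVY.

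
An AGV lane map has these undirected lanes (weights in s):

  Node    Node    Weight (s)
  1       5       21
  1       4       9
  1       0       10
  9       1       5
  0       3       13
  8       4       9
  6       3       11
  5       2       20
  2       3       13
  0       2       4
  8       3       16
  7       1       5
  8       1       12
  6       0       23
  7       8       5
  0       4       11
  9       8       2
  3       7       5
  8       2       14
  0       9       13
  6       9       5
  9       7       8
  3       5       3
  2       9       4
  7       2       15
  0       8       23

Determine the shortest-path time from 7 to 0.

Shortest distances from 7:
7: 0
1: 5  (via 7)
3: 5  (via 7)
8: 5  (via 7)
9: 7  (via 8)
5: 8  (via 3)
2: 11  (via 9)
6: 12  (via 9)
4: 14  (via 1)
0: 15  (via 1)
Shortest route: 7–1–0 = 15 s.

15 s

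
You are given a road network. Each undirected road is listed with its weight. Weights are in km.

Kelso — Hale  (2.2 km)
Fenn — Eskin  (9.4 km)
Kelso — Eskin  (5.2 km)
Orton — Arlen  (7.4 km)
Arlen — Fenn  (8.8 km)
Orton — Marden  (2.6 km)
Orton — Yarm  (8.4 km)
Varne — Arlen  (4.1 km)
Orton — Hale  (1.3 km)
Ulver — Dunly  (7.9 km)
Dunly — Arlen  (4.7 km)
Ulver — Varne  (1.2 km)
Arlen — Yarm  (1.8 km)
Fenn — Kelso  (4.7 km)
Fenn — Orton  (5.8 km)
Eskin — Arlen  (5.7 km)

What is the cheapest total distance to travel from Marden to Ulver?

Enumerating some paths:
Marden–Orton–Arlen–Varne–Ulver: 2.6+7.4+4.1+1.2 = 15.3
Marden–Orton–Hale–Kelso–Eskin–Arlen–Varne–Ulver: 2.6+1.3+2.2+5.2+5.7+4.1+1.2 = 22.3
Marden–Orton–Yarm–Arlen–Varne–Ulver: 2.6+8.4+1.8+4.1+1.2 = 18.1
Marden–Orton–Fenn–Arlen–Varne–Ulver: 2.6+5.8+8.8+4.1+1.2 = 22.5
The minimum is 15.3 km via Marden–Orton–Arlen–Varne–Ulver.

15.3 km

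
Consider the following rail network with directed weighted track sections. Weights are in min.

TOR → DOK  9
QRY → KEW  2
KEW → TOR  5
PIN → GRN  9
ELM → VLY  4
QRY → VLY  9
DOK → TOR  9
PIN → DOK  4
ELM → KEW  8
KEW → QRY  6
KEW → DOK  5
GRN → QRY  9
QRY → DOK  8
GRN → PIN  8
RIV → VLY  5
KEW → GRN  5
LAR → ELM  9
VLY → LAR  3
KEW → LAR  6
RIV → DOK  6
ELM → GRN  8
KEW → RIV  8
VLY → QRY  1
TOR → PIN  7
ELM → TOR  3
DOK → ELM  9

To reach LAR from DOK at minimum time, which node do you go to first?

Candidate routes:
DOK–ELM–VLY–LAR: 9+4+3 = 16
DOK–ELM–VLY–QRY–KEW–LAR: 9+4+1+2+6 = 22
Cheapest is DOK–ELM–VLY–LAR at 16 min.
So from DOK the first move is to ELM.

ELM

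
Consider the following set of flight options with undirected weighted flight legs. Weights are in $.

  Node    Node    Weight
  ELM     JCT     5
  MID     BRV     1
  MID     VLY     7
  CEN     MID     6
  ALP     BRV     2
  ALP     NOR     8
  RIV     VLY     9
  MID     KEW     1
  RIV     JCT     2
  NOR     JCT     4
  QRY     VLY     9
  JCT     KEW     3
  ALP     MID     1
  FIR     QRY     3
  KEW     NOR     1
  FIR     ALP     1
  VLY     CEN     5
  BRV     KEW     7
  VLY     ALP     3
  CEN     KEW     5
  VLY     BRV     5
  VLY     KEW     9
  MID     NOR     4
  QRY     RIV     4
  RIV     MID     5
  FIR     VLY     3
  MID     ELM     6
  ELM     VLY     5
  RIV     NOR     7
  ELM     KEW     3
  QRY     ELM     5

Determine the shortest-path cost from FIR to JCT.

Running Dijkstra from FIR:
FIR: 0
ALP: 1  (via FIR)
MID: 2  (via ALP)
BRV: 3  (via ALP)
VLY: 3  (via FIR)
KEW: 3  (via MID)
QRY: 3  (via FIR)
NOR: 4  (via KEW)
ELM: 6  (via KEW)
JCT: 6  (via KEW)
Shortest route: FIR–ALP–MID–KEW–JCT = $6.

$6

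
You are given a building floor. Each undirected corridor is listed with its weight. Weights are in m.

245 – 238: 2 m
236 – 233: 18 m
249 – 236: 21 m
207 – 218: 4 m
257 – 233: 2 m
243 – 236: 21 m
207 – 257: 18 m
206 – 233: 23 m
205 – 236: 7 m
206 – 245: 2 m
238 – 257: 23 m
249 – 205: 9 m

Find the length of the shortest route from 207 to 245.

43 m

Settle nodes by increasing distance from 207:
207: 0
218: 4  (via 207)
257: 18  (via 207)
233: 20  (via 257)
236: 38  (via 233)
238: 41  (via 257)
206: 43  (via 233)
245: 43  (via 238)
Shortest route: 207 → 257 → 238 → 245 = 43 m.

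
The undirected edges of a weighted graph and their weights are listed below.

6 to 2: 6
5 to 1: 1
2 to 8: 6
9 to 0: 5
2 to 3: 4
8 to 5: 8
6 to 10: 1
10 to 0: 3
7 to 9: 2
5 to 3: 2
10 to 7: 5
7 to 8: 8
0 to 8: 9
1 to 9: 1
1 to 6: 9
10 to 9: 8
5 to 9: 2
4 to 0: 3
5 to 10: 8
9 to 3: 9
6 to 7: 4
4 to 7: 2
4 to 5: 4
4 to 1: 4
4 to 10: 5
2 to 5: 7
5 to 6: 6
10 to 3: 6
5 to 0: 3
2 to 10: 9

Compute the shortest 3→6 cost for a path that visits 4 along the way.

Shortest 3→4: 3–5–4 = 6
Shortest 4→6: 4–7–6 = 6
Total via 4: 6 + 6 = 12.

12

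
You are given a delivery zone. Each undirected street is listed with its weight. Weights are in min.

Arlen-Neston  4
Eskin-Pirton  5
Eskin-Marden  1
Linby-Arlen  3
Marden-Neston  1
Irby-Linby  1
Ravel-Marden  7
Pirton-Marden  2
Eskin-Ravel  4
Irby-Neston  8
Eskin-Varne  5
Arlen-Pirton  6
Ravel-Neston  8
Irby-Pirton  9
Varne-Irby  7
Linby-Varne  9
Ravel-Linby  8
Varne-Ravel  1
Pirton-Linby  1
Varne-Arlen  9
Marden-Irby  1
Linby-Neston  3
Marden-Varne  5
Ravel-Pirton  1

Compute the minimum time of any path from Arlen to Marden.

5 min

Settle nodes by increasing distance from Arlen:
Arlen: 0
Linby: 3  (via Arlen)
Pirton: 4  (via Linby)
Irby: 4  (via Linby)
Neston: 4  (via Arlen)
Ravel: 5  (via Pirton)
Marden: 5  (via Irby)
Shortest route: Arlen–Linby–Irby–Marden = 5 min.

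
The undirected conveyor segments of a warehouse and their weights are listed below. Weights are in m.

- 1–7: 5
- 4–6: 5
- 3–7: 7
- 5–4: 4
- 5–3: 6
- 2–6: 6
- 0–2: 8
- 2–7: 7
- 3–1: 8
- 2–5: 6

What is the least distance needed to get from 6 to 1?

18 m

Compare a few routes:
6–4–5–3–1: 5+4+6+8 = 23
6–2–7–1: 6+7+5 = 18
The minimum is 18 m via 6–2–7–1.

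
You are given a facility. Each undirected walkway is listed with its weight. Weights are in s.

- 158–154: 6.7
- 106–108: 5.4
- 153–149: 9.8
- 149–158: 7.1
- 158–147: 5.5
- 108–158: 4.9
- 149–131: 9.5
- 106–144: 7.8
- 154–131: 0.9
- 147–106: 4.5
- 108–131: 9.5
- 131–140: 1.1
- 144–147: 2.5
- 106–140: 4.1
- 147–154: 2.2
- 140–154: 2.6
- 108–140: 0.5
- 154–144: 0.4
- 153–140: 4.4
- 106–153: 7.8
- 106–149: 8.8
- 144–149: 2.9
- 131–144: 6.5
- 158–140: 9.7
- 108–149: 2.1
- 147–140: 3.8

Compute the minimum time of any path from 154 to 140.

2 s

Shortest distances from 154:
154: 0
144: 0.4  (via 154)
131: 0.9  (via 154)
140: 2  (via 131)
Shortest route: 154 → 131 → 140 = 2 s.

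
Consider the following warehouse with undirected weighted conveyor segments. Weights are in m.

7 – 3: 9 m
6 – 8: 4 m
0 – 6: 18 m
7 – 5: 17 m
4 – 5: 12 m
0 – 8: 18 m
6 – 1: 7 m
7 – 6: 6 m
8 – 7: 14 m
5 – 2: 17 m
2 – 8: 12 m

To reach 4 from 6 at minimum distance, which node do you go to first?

Candidate routes:
6 → 7 → 8 → 2 → 5 → 4: 6+14+12+17+12 = 61
6 → 8 → 2 → 5 → 4: 4+12+17+12 = 45
6 → 8 → 7 → 5 → 4: 4+14+17+12 = 47
6 → 7 → 5 → 4: 6+17+12 = 35
Cheapest is 6 → 7 → 5 → 4 at 35 m.
So from 6 the first move is to 7.

7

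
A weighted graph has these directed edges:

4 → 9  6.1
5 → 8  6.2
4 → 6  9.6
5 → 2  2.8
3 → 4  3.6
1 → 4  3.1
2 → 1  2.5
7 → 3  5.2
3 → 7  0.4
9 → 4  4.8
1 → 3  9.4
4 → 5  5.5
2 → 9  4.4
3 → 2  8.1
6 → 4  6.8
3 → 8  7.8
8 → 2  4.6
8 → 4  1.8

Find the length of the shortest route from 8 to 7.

Enumerating some paths:
8 → 4 → 5 → 2 → 1 → 3 → 7: 1.8+5.5+2.8+2.5+9.4+0.4 = 22.4
8 → 2 → 1 → 3 → 7: 4.6+2.5+9.4+0.4 = 16.9
The minimum is 16.9 via 8 → 2 → 1 → 3 → 7.

16.9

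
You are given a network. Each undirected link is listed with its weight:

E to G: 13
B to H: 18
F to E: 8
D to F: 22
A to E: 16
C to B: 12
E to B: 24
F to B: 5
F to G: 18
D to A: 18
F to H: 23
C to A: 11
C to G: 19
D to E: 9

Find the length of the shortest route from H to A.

41

Enumerating some paths:
H → B → F → E → A: 18+5+8+16 = 47
H → B → C → A: 18+12+11 = 41
The minimum is 41 via H → B → C → A.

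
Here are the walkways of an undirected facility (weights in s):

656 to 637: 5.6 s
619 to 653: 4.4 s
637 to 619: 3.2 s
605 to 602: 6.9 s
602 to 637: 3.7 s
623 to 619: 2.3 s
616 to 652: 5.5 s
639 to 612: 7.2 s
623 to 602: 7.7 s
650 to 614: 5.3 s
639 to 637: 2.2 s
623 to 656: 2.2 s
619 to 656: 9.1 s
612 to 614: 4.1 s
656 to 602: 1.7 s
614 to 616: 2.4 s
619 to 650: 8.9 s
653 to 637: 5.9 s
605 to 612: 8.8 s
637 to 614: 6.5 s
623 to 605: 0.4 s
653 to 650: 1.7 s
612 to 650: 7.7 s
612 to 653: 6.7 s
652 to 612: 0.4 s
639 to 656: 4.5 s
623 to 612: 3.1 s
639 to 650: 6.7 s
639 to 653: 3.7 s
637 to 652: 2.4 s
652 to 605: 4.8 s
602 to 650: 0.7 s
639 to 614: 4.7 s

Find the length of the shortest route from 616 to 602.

Running Dijkstra from 616:
616: 0
614: 2.4  (via 616)
652: 5.5  (via 616)
612: 5.9  (via 652)
639: 7.1  (via 614)
650: 7.7  (via 614)
637: 7.9  (via 652)
602: 8.4  (via 650)
Shortest route: 616–614–650–602 = 8.4 s.

8.4 s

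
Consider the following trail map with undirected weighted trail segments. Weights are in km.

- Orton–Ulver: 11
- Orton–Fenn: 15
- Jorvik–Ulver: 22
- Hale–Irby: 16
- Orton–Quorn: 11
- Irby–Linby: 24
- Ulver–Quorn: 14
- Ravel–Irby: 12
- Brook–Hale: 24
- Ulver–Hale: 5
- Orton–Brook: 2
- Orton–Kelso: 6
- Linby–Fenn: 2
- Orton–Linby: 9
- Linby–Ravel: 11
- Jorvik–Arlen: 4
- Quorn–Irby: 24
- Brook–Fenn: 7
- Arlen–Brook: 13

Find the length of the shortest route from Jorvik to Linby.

Candidate routes:
Jorvik–Arlen–Brook–Orton–Fenn–Linby: 4+13+2+15+2 = 36
Jorvik–Arlen–Brook–Fenn–Linby: 4+13+7+2 = 26
Jorvik–Arlen–Brook–Orton–Linby: 4+13+2+9 = 28
Cheapest is Jorvik–Arlen–Brook–Fenn–Linby at 26 km.

26 km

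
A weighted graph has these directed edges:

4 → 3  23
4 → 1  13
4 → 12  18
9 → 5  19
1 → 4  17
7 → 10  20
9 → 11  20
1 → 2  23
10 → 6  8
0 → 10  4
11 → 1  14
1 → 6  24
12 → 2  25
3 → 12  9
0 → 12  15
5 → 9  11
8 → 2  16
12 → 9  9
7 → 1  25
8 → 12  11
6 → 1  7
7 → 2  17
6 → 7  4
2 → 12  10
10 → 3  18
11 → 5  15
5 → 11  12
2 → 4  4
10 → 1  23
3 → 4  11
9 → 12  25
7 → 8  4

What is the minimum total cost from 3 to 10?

Shortest distances from 3:
3: 0
12: 9  (via 3)
4: 11  (via 3)
9: 18  (via 12)
1: 24  (via 4)
2: 34  (via 12)
5: 37  (via 9)
11: 38  (via 9)
6: 48  (via 1)
7: 52  (via 6)
8: 56  (via 7)
10: 72  (via 7)
Shortest route: 3 → 4 → 1 → 6 → 7 → 10 = 72.

72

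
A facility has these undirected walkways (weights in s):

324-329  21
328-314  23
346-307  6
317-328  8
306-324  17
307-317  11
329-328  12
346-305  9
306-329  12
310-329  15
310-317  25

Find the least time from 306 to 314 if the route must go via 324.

73 s

Best 306 to 324: 306 → 324 costing 17
Best 324 to 314: 324 → 329 → 328 → 314 costing 56
Total via 324: 17 + 56 = 73 s.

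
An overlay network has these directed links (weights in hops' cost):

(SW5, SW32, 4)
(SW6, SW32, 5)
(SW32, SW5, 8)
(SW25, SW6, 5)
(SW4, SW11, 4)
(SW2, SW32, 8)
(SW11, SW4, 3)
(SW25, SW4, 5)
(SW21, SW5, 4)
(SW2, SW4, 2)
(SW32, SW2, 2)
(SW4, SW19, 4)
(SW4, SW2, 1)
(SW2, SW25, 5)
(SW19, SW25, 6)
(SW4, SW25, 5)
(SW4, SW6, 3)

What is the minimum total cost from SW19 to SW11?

Settle nodes by increasing distance from SW19:
SW19: 0
SW25: 6  (via SW19)
SW4: 11  (via SW25)
SW6: 11  (via SW25)
SW2: 12  (via SW4)
SW11: 15  (via SW4)
Shortest route: SW19–SW25–SW4–SW11 = 15 hops' cost.

15 hops' cost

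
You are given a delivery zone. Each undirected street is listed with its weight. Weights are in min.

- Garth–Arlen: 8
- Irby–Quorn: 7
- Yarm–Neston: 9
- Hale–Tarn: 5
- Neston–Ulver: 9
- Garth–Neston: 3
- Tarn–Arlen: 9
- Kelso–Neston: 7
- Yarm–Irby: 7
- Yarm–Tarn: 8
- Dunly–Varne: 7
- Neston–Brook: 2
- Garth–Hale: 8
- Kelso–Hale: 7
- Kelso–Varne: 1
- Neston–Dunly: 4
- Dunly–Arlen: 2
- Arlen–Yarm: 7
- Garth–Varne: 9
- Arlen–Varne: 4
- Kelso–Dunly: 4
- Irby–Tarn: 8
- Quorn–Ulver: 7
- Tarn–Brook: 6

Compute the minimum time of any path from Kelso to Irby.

19 min

Settle nodes by increasing distance from Kelso:
Kelso: 0
Varne: 1  (via Kelso)
Dunly: 4  (via Kelso)
Arlen: 5  (via Varne)
Hale: 7  (via Kelso)
Neston: 7  (via Kelso)
Brook: 9  (via Neston)
Garth: 10  (via Varne)
Yarm: 12  (via Arlen)
Tarn: 12  (via Hale)
Ulver: 16  (via Neston)
Irby: 19  (via Yarm)
Shortest route: Kelso–Varne–Arlen–Yarm–Irby = 19 min.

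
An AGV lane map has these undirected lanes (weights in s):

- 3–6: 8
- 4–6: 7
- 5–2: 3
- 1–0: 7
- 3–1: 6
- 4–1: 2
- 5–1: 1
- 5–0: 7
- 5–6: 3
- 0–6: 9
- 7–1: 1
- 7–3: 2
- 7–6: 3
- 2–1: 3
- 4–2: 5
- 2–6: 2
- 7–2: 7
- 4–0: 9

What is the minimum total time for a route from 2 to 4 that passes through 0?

Best 2 to 0: 2 → 1 → 0 costing 10
Best 0 to 4: 0 → 4 costing 9
Total via 0: 10 + 9 = 19 s.

19 s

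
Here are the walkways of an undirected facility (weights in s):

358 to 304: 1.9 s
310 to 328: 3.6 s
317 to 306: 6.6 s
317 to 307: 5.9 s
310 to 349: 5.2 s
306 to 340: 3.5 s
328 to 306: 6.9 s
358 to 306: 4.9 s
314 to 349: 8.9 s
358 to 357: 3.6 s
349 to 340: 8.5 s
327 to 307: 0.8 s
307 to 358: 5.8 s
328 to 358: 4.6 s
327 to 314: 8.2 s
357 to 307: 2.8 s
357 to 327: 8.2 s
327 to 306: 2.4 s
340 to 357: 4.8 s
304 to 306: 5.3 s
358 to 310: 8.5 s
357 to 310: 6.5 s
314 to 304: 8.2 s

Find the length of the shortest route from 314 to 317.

Shortest distances from 314:
314: 0
327: 8.2  (via 314)
304: 8.2  (via 314)
349: 8.9  (via 314)
307: 9  (via 327)
358: 10.1  (via 304)
306: 10.6  (via 327)
357: 11.8  (via 307)
340: 14.1  (via 306)
310: 14.1  (via 349)
328: 14.7  (via 358)
317: 14.9  (via 307)
Shortest route: 314 → 327 → 307 → 317 = 14.9 s.

14.9 s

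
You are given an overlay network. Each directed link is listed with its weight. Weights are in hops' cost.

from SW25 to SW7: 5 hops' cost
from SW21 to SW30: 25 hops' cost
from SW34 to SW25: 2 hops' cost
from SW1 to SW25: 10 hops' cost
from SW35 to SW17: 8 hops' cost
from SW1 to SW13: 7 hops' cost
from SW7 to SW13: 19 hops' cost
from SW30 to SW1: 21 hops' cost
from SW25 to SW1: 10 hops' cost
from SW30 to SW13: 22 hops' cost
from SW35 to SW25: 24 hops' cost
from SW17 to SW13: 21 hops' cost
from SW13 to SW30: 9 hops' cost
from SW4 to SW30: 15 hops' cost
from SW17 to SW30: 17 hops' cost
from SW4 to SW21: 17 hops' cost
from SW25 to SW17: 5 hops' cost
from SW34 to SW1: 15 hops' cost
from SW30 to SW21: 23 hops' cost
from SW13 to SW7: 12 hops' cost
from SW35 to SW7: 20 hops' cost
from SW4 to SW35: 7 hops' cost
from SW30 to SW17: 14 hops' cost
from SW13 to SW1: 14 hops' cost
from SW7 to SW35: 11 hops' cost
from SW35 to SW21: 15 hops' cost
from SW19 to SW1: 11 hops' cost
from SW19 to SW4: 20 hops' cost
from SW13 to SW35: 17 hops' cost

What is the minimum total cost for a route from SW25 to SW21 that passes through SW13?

Best SW25 to SW13: SW25 → SW1 → SW13 costing 17
Shortest SW13→SW21: SW13 → SW30 → SW21 = 32
Total via SW13: 17 + 32 = 49 hops' cost.

49 hops' cost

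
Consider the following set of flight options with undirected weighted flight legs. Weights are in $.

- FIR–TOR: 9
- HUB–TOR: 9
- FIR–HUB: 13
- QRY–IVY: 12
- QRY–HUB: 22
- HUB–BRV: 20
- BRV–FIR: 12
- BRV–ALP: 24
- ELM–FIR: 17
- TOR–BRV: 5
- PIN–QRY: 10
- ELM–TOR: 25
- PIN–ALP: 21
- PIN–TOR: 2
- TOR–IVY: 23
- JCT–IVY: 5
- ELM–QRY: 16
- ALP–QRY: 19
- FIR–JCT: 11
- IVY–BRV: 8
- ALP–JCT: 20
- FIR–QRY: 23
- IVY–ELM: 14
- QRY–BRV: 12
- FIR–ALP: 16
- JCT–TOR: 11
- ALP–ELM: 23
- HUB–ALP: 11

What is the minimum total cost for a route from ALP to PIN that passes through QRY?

Best ALP to QRY: ALP → QRY costing 19
Best QRY to PIN: QRY → PIN costing 10
Total via QRY: 19 + 10 = $29.

$29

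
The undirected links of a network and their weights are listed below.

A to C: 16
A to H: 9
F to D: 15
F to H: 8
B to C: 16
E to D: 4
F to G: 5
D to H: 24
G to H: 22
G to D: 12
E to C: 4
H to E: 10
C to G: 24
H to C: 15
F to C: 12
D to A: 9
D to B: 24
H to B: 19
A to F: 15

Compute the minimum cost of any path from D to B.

24

Shortest distances from D:
D: 0
E: 4  (via D)
C: 8  (via E)
A: 9  (via D)
G: 12  (via D)
H: 14  (via E)
F: 15  (via D)
B: 24  (via D)
Shortest route: D–B = 24.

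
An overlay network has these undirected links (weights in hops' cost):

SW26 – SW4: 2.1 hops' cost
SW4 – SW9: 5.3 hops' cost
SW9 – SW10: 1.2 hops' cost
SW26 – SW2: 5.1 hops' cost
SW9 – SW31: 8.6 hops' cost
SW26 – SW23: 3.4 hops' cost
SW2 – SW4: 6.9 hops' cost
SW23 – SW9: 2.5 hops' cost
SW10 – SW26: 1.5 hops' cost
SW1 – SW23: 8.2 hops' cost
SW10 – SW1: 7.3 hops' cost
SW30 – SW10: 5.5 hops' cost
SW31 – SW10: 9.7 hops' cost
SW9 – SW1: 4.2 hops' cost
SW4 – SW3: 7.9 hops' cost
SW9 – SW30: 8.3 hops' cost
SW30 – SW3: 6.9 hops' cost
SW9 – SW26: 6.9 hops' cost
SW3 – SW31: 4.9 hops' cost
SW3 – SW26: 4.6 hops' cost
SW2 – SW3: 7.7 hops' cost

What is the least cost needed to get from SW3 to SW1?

11.5 hops' cost

Settle nodes by increasing distance from SW3:
SW3: 0
SW26: 4.6  (via SW3)
SW31: 4.9  (via SW3)
SW10: 6.1  (via SW26)
SW4: 6.7  (via SW26)
SW30: 6.9  (via SW3)
SW9: 7.3  (via SW10)
SW2: 7.7  (via SW3)
SW23: 8  (via SW26)
SW1: 11.5  (via SW9)
Shortest route: SW3–SW26–SW10–SW9–SW1 = 11.5 hops' cost.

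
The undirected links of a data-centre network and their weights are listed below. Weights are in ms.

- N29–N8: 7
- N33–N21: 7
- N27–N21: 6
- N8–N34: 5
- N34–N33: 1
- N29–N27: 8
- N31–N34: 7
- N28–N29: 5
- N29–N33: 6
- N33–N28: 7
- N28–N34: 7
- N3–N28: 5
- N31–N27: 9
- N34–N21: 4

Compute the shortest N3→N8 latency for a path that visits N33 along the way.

18 ms

Best N3 to N33: N3 → N28 → N33 costing 12
Shortest N33→N8: N33 → N34 → N8 = 6
Total via N33: 12 + 6 = 18 ms.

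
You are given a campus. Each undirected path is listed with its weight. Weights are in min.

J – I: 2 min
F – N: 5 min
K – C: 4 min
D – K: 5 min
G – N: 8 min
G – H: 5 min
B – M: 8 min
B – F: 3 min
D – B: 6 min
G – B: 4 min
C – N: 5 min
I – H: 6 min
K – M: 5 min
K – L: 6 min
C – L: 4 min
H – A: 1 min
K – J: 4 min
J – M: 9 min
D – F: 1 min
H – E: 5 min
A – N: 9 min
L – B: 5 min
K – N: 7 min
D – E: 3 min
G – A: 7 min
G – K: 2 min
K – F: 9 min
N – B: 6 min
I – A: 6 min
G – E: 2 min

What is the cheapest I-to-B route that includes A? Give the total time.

Shortest I→A: I–A = 6
Best A to B: A–H–G–B costing 10
Total via A: 6 + 10 = 16 min.

16 min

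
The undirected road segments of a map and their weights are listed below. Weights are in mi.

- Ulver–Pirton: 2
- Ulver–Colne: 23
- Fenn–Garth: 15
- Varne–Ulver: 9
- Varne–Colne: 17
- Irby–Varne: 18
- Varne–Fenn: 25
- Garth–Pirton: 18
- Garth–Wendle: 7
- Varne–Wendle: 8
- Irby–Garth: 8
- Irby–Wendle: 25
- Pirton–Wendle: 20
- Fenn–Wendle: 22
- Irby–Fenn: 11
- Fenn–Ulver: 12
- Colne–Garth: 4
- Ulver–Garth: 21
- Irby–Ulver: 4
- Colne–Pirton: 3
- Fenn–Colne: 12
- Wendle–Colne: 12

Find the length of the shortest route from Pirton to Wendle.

14 mi

Running Dijkstra from Pirton:
Pirton: 0
Ulver: 2  (via Pirton)
Colne: 3  (via Pirton)
Irby: 6  (via Ulver)
Garth: 7  (via Colne)
Varne: 11  (via Ulver)
Wendle: 14  (via Garth)
Shortest route: Pirton–Colne–Garth–Wendle = 14 mi.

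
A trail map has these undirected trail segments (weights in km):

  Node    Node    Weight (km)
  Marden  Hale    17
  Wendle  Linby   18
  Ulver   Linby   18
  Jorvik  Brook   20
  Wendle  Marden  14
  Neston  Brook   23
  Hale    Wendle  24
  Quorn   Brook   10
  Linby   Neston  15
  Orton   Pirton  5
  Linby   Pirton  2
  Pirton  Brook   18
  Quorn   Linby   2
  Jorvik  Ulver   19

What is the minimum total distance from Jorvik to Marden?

64 km

Compare a few routes:
Jorvik–Brook–Pirton–Linby–Wendle–Marden: 20+18+2+18+14 = 72
Jorvik–Brook–Quorn–Linby–Wendle–Marden: 20+10+2+18+14 = 64
Jorvik–Brook–Neston–Linby–Wendle–Marden: 20+23+15+18+14 = 90
Jorvik–Ulver–Linby–Wendle–Marden: 19+18+18+14 = 69
Cheapest is Jorvik–Brook–Quorn–Linby–Wendle–Marden at 64 km.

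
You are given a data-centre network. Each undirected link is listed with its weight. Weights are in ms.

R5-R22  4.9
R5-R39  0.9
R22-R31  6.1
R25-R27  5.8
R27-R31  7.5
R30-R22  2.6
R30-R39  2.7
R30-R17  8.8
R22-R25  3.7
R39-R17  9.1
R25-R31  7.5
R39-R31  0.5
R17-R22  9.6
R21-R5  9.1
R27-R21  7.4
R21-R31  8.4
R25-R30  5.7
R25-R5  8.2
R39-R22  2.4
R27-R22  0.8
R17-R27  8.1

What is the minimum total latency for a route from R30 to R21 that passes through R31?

11.6 ms

Best R30 to R31: R30–R39–R31 costing 3.2
Shortest R31→R21: R31–R21 = 8.4
Total via R31: 3.2 + 8.4 = 11.6 ms.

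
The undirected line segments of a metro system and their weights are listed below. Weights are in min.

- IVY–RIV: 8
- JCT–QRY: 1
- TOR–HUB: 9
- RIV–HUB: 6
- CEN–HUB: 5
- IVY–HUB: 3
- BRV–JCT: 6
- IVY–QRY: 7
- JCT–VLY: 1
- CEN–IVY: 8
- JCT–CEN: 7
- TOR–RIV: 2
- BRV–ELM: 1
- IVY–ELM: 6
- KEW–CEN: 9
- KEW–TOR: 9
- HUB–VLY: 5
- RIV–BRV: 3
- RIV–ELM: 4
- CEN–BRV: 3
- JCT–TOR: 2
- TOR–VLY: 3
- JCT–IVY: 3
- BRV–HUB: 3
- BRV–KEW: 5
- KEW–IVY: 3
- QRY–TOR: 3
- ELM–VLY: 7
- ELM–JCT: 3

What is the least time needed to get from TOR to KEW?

8 min

Candidate routes:
TOR - RIV - BRV - KEW: 2+3+5 = 10
TOR - JCT - IVY - KEW: 2+3+3 = 8
TOR - KEW: 9 = 9
The minimum is 8 min via TOR - JCT - IVY - KEW.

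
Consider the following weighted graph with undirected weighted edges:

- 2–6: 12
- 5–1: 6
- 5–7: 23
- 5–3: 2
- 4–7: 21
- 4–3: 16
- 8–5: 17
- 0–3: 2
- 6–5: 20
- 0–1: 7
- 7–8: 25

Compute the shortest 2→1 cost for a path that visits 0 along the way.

43

Best 2 to 0: 2–6–5–3–0 costing 36
Best 0 to 1: 0–1 costing 7
Total via 0: 36 + 7 = 43.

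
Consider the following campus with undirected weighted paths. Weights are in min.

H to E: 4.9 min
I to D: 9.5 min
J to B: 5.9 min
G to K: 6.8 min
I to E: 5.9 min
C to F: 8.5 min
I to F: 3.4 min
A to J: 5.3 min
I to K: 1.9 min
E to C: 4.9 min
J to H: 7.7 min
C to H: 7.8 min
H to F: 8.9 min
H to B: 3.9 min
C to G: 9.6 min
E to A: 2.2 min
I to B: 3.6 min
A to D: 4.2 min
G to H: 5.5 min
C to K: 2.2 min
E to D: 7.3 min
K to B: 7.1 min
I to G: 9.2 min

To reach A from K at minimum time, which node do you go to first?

Enumerating some paths:
K - I - E - A: 1.9+5.9+2.2 = 10
K - C - E - A: 2.2+4.9+2.2 = 9.3
Cheapest is K - C - E - A at 9.3 min.
So from K the first move is to C.

C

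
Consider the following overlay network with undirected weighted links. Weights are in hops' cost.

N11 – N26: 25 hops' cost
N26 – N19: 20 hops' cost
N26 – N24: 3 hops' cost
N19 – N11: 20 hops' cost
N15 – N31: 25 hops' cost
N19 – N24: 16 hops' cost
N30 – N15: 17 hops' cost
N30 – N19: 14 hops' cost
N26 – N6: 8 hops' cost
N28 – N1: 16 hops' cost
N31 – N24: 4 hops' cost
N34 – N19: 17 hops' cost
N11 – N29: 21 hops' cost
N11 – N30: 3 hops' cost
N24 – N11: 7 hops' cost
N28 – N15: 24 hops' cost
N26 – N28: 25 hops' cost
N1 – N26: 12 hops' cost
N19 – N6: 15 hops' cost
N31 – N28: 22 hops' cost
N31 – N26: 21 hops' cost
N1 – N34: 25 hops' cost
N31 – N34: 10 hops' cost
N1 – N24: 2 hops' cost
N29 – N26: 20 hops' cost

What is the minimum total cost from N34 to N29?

Compare a few routes:
N34 → N31 → N24 → N11 → N29: 10+4+7+21 = 42
N34 → N31 → N24 → N1 → N26 → N29: 10+4+2+12+20 = 48
N34 → N31 → N24 → N26 → N29: 10+4+3+20 = 37
Cheapest is N34 → N31 → N24 → N26 → N29 at 37 hops' cost.

37 hops' cost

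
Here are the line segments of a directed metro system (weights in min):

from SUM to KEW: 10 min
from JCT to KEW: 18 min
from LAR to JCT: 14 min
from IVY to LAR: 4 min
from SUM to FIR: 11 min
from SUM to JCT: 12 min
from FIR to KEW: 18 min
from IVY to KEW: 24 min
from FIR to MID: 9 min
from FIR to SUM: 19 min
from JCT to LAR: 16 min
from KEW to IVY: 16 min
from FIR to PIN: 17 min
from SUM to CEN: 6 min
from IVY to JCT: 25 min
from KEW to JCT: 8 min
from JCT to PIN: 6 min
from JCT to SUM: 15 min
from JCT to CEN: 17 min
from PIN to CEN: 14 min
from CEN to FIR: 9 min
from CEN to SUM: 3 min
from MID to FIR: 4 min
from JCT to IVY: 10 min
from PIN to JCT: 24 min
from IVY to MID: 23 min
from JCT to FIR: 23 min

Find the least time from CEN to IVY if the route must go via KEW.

Best CEN to KEW: CEN → SUM → KEW costing 13
Shortest KEW→IVY: KEW → IVY = 16
Total via KEW: 13 + 16 = 29 min.

29 min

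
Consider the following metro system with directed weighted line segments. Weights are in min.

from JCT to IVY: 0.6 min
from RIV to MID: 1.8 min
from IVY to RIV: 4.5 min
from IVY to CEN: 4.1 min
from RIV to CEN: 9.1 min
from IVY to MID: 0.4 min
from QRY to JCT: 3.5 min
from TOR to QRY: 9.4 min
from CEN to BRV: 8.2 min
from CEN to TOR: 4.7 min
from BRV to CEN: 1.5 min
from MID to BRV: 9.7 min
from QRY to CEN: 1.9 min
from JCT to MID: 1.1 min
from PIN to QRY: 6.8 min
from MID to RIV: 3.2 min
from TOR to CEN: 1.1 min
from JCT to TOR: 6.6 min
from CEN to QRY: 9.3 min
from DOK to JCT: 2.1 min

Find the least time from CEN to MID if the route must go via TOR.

18.6 min

Best CEN to TOR: CEN → TOR costing 4.7
Shortest TOR→MID: TOR → QRY → JCT → IVY → MID = 13.9
Total via TOR: 4.7 + 13.9 = 18.6 min.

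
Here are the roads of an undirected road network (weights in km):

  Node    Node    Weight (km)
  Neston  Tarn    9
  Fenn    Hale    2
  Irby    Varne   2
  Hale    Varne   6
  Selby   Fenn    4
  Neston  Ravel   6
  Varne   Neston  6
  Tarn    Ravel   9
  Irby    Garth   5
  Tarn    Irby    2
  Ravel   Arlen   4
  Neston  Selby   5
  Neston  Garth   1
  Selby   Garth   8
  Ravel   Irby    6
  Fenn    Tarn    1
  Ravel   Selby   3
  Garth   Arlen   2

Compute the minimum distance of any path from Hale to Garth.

Shortest distances from Hale:
Hale: 0
Fenn: 2  (via Hale)
Tarn: 3  (via Fenn)
Irby: 5  (via Tarn)
Selby: 6  (via Fenn)
Varne: 6  (via Hale)
Ravel: 9  (via Selby)
Garth: 10  (via Irby)
Shortest route: Hale–Fenn–Tarn–Irby–Garth = 10 km.

10 km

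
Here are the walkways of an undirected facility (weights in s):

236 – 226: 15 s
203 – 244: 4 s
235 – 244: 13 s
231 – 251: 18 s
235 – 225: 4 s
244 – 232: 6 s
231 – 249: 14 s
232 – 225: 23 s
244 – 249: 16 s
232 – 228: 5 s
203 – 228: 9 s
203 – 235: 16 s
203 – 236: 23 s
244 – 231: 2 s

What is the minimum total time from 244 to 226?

Candidate routes:
244 - 203 - 236 - 226: 4+23+15 = 42
244 - 232 - 228 - 203 - 236 - 226: 6+5+9+23+15 = 58
The minimum is 42 s via 244 - 203 - 236 - 226.

42 s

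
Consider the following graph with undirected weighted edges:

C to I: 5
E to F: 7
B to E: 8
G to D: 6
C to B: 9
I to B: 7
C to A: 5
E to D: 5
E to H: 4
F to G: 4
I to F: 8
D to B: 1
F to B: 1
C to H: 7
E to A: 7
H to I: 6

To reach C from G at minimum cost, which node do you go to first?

Enumerating some paths:
G–F–B–C: 4+1+9 = 14
G–D–B–C: 6+1+9 = 16
Cheapest is G–F–B–C at 14.
So from G the first move is to F.

F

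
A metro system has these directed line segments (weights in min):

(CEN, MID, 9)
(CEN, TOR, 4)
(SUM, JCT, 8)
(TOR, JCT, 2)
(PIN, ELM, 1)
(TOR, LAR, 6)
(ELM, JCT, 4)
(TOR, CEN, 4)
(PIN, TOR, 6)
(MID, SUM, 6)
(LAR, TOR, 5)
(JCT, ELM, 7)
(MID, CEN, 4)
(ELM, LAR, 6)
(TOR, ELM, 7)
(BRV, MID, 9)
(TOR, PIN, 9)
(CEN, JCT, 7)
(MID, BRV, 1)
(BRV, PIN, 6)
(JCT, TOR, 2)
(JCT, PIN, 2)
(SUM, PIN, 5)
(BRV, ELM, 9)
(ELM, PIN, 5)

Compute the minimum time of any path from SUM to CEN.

Shortest distances from SUM:
SUM: 0
PIN: 5  (via SUM)
ELM: 6  (via PIN)
JCT: 8  (via SUM)
TOR: 10  (via JCT)
LAR: 12  (via ELM)
CEN: 14  (via TOR)
Shortest route: SUM → JCT → TOR → CEN = 14 min.

14 min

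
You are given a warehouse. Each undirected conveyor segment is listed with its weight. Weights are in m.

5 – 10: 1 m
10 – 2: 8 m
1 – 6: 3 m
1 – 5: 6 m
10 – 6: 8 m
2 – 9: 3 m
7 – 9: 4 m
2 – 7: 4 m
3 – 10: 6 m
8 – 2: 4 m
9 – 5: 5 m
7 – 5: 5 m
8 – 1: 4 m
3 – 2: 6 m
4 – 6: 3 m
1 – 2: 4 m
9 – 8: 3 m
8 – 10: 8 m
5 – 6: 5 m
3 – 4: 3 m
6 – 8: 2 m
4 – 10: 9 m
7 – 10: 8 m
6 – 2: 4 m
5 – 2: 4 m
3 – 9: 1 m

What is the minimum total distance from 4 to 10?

9 m

Compare a few routes:
4 → 3 → 9 → 2 → 5 → 10: 3+1+3+4+1 = 12
4 → 3 → 9 → 5 → 10: 3+1+5+1 = 10
4 → 6 → 10: 3+8 = 11
4 → 10: 9 = 9
Cheapest is 4 → 10 at 9 m.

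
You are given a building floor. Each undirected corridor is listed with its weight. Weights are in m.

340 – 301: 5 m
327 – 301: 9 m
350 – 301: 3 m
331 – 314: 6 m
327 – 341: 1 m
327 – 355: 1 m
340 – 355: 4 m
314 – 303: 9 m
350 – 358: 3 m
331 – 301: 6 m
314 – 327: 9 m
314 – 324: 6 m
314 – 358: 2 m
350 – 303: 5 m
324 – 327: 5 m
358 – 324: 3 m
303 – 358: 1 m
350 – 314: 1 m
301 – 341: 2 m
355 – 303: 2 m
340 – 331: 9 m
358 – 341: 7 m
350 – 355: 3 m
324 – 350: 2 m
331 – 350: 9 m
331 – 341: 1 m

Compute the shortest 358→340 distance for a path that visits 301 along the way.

Shortest 358→301: 358 → 350 → 301 = 6
Best 301 to 340: 301 → 340 costing 5
Total via 301: 6 + 5 = 11 m.

11 m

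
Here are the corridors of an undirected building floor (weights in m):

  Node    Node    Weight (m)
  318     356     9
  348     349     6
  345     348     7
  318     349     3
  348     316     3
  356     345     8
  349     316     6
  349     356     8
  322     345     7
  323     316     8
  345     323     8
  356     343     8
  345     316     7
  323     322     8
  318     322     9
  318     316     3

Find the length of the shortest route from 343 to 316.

Enumerating some paths:
343–356–349–316: 8+8+6 = 22
343–356–349–318–316: 8+8+3+3 = 22
343–356–318–316: 8+9+3 = 20
Cheapest is 343–356–318–316 at 20 m.

20 m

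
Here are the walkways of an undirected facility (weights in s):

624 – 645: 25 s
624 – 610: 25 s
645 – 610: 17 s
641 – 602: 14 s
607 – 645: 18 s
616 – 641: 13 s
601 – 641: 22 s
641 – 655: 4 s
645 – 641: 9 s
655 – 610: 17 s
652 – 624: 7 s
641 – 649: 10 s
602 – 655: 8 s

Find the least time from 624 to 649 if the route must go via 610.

56 s

Shortest 624→610: 624–610 = 25
Best 610 to 649: 610–655–641–649 costing 31
Total via 610: 25 + 31 = 56 s.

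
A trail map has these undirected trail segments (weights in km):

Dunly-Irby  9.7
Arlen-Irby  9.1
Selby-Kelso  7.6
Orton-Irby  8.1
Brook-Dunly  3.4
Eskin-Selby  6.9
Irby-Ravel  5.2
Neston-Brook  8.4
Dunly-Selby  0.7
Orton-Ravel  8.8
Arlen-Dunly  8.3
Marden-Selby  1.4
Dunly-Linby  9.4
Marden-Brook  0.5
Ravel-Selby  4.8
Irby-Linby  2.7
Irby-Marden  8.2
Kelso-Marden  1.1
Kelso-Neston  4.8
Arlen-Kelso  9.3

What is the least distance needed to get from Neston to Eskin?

14.2 km

Enumerating some paths:
Neston → Kelso → Marden → Brook → Dunly → Selby → Eskin: 4.8+1.1+0.5+3.4+0.7+6.9 = 17.4
Neston → Kelso → Marden → Selby → Eskin: 4.8+1.1+1.4+6.9 = 14.2
Neston → Brook → Marden → Selby → Eskin: 8.4+0.5+1.4+6.9 = 17.2
The minimum is 14.2 km via Neston → Kelso → Marden → Selby → Eskin.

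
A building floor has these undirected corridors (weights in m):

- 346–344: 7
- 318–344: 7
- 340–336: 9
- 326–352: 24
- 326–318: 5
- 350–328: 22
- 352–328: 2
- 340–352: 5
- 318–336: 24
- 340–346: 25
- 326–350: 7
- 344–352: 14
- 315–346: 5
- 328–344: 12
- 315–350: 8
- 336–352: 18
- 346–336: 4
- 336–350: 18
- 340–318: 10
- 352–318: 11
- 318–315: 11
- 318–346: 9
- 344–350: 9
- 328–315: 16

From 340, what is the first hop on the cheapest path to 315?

Candidate routes:
340 → 336 → 346 → 315: 9+4+5 = 18
340 → 318 → 315: 10+11 = 21
Cheapest is 340 → 336 → 346 → 315 at 18 m.
So from 340 the first move is to 336.

336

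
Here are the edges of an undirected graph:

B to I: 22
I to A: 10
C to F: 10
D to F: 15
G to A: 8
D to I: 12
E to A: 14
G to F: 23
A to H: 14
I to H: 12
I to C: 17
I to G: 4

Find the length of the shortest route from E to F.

Enumerating some paths:
E → A → I → D → F: 14+10+12+15 = 51
E → A → G → F: 14+8+23 = 45
Cheapest is E → A → G → F at 45.

45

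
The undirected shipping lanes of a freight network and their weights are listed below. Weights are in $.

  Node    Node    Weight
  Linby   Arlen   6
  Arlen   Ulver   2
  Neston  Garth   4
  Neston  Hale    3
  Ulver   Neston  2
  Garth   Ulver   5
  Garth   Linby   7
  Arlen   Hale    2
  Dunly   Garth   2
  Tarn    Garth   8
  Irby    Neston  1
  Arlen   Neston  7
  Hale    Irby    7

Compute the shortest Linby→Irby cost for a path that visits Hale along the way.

Shortest Linby→Hale: Linby–Arlen–Hale = 8
Shortest Hale→Irby: Hale–Neston–Irby = 4
Total via Hale: 8 + 4 = $12.

$12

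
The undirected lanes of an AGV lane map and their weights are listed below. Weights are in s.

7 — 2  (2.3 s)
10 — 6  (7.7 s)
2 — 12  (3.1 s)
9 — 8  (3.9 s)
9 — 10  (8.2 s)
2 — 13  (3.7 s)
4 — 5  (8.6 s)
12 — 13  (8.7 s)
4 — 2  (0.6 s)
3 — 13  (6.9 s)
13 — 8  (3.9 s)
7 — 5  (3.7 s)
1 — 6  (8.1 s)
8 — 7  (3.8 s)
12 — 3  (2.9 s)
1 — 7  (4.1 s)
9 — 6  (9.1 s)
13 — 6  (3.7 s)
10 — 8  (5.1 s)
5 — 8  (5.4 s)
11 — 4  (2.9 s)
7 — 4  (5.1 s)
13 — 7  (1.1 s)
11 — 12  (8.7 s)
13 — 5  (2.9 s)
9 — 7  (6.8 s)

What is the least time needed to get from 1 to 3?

Compare a few routes:
1 - 7 - 2 - 12 - 3: 4.1+2.3+3.1+2.9 = 12.4
1 - 7 - 13 - 3: 4.1+1.1+6.9 = 12.1
The minimum is 12.1 s via 1 - 7 - 13 - 3.

12.1 s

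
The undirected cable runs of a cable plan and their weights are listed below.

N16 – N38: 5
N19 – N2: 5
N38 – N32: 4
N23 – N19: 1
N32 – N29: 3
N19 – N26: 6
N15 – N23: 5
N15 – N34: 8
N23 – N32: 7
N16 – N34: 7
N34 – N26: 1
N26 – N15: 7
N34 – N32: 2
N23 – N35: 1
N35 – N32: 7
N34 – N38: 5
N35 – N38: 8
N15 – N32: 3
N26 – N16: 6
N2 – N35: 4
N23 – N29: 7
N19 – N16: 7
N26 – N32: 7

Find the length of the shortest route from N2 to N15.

10

Compare a few routes:
N2 → N35 → N23 → N15: 4+1+5 = 10
N2 → N19 → N23 → N15: 5+1+5 = 11
Cheapest is N2 → N35 → N23 → N15 at 10.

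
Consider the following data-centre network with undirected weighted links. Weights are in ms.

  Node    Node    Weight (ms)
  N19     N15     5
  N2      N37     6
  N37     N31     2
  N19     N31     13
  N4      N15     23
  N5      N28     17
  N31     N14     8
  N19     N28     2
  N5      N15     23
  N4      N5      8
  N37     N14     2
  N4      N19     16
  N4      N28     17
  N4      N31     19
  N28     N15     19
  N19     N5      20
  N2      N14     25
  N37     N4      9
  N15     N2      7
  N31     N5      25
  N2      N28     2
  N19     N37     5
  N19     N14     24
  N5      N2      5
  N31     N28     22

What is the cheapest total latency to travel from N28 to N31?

Candidate routes:
N28 → N19 → N37 → N31: 2+5+2 = 9
N28 → N2 → N37 → N31: 2+6+2 = 10
The minimum is 9 ms via N28 → N19 → N37 → N31.

9 ms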